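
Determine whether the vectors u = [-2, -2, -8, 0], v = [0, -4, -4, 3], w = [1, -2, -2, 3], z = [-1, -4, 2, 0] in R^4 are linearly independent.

Place the vectors as rows of a 4×4 matrix and reduce to echelon form.
The reduction yields 3 nonzero rows, so the rank is 3.
Since rank 3 < 4, the set is linearly dependent.

linearly dependent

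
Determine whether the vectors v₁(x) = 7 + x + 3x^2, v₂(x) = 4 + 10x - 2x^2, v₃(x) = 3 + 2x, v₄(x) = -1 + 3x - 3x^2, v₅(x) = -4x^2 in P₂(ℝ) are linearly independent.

linearly dependent

Take coordinates with respect to the standard basis {1, x, x^2}.
There are 5 vectors in a 3-dimensional space, so they cannot be linearly independent.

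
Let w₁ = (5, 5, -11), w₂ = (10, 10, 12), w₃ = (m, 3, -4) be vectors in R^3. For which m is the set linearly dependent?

Place the vectors as rows of a 3×3 matrix; dependence ⇔ determinant zero.
Expanding, det = 170*m - 510.
This vanishes exactly when m = 3.

m = 3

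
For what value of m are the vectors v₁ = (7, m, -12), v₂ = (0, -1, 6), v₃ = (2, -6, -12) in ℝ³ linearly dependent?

The vectors are dependent exactly when the determinant of the matrix with rows v₁, v₂, v₃ vanishes.
Expanding, det = 12*m + 312.
Solving 12*m + 312 = 0 yields m = -26.

m = -26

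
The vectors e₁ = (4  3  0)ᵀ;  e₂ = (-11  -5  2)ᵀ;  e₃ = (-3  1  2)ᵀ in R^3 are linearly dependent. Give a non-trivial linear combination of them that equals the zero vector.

2e₁ + e₂ - e₃ = 0

Set up α₁e₁ + … + α₃e₃ = 0 and solve the homogeneous system.
One solution (up to scaling) is (2, 1, -1).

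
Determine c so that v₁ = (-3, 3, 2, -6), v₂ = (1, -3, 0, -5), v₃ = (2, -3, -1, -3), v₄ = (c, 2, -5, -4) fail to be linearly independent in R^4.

Dependence holds iff the 4×4 matrix [v₁ v₂ v₃ v₄] is singular.
Expanding, det = 21*c - 91.
This vanishes exactly when c = 13/3.

c = 13/3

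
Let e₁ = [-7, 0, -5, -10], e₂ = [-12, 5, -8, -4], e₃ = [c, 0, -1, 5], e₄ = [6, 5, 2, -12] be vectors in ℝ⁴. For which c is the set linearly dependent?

c = -12/5

The vectors are dependent exactly when the determinant of the matrix with rows e₁, e₂, e₃, e₄ vanishes.
Expanding, det = -700*c - 1680.
Setting this to zero gives c = -12/5.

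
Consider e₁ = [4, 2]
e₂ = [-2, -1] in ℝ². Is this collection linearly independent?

linearly dependent

One vector is a scalar multiple of another, so the set is dependent.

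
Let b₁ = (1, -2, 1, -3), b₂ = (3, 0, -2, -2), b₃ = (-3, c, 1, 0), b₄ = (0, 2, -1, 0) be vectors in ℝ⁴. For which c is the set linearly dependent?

Place the vectors as rows of a 4×4 matrix; dependence ⇔ determinant zero.
Cofactor expansion gives det = 22 - 7*c.
This vanishes exactly when c = 22/7.

c = 22/7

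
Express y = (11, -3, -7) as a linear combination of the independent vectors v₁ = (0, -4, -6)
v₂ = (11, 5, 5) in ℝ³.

y = 2v₁ + v₂

Set up the augmented matrix [v₁ | v₂ | y] and row-reduce.
The system has the unique solution (α₁, α₂) = (2, 1).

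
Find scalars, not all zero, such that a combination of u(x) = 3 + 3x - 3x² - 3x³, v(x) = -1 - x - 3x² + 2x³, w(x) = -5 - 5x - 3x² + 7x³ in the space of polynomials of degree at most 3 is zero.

u - 2v + w = 0

Write each element as a vector in ℝ⁴ using {1, x, …, x³}.
Row-reduce the matrix with u, v, w as columns; the null space gives the coefficients.
The free variable yields coefficients (1, -2, 1) (any nonzero multiple also works).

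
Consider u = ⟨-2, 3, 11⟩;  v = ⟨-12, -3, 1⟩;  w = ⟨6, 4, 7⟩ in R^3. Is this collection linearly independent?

linearly independent

Place the vectors as rows of a 3×3 matrix and reduce to echelon form.
The reduction yields 3 nonzero rows, so the rank is 3.
Since rank = 3 (the number of vectors), the set is linearly independent.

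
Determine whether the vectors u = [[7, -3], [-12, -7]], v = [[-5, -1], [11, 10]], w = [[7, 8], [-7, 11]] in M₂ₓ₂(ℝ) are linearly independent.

linearly independent

Take coordinates with respect to the standard basis {E₁₁, E₁₂, E₂₁, E₂₂}.
Row-reduce the matrix whose columns are u, v, w.
The reduction yields 3 nonzero rows, so the rank is 3.
Since rank = 3 (the number of vectors), the set is linearly independent.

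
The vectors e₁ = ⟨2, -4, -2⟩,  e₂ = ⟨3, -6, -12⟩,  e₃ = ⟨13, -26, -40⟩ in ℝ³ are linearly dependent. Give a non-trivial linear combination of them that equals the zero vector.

Solve the homogeneous system with e₁, e₂, e₃ as columns by row-reducing the coefficient matrix.
A generator of the null space is (2, 3, -1).

2e₁ + 3e₂ - e₃ = 0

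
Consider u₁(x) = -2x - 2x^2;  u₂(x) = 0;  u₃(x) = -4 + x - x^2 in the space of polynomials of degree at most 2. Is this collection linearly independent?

Write each element as a coordinate vector in ℝ³ using {1, x, x^2}.
One of the vectors is the zero vector, so the set is linearly dependent.

linearly dependent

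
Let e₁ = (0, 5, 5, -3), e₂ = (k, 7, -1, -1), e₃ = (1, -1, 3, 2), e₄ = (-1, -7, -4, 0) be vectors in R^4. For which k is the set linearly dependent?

Dependence holds iff the 4×4 matrix [e₁ e₂ e₃ e₄] is singular.
Cofactor expansion gives det = 105*k.
Solving 105*k = 0 yields k = 0.

k = 0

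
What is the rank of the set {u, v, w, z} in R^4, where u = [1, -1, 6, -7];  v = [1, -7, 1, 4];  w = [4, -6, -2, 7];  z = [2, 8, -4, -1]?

Row-reduce the 4×4 matrix with these as rows.
The echelon form has 3 nonzero rows, so the rank is 3.

3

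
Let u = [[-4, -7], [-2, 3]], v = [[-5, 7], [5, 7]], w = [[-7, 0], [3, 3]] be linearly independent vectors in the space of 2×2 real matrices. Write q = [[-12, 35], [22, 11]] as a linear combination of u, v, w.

q = -3u + 2v + 2w

Work in coordinates with respect to the standard basis {E₁₁, E₁₂, E₂₁, E₂₂}.
Solve the system with u, v, w as columns and q as the right-hand side.
Row-reducing the augmented matrix gives the unique coefficients (a₁, a₂, a₃) = (-3, 2, 2).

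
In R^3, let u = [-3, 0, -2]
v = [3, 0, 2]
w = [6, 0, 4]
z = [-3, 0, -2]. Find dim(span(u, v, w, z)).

dim = 1

Apply Gaussian elimination to the matrix whose rows are u, v, w, z.
Reduction leaves 1 leading entry, giving rank 1.
(With 4 elements in a 3-dimensional space the rank is at most 3.)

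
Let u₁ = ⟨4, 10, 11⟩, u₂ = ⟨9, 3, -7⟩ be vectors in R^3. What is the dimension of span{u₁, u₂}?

2

Put the 3×2 matrix [u₁|u₂] into echelon form.
The echelon form has 2 nonzero rows, so the rank is 2.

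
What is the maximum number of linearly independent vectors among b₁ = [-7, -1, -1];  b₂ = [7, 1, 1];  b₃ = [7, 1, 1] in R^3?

Form the matrix with b₁, b₂, b₃ as columns and reduce.
The echelon form has 1 nonzero row, so the rank is 1.

1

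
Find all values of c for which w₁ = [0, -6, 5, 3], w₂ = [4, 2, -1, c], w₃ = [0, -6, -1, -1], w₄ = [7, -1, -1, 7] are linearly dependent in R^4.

The set is linearly dependent precisely when det[w₁; w₂; w₃; w₄] = 0.
The determinant works out to 252*c - 972.
Solving 252*c - 972 = 0 yields c = 27/7.

c = 27/7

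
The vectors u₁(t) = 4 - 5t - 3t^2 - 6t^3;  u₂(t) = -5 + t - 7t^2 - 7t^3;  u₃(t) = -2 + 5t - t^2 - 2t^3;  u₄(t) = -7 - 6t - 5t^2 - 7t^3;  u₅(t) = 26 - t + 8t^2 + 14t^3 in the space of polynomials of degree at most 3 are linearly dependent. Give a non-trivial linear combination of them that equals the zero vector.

Write each element as a vector in ℝ⁴ using {1, t, …, t^3}.
Solve the homogeneous system with u₁, u₂, u₃, u₄, u₅ as columns by row-reducing the coefficient matrix.
The free variable yields coefficients (1, 1, -3, -3, -1) (any nonzero multiple also works).

u₁ + u₂ - 3u₃ - 3u₄ - u₅ = 0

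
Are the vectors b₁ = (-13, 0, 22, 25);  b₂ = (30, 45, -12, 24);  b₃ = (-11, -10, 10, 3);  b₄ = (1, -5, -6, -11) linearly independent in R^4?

Row-reduce the matrix whose columns are b₁, b₂, b₃, b₄.
The reduction yields 2 nonzero rows, so the rank is 2.
Since rank 2 < 4, the set is linearly dependent.
Indeed 3b₁ - 2b₂ - 9b₃ = 0.

linearly dependent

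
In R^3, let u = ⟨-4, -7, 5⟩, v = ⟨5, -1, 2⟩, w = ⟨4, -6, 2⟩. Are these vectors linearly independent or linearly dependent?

Form the 3×3 matrix with these as columns; its determinant is -156.
A nonzero determinant means the columns are linearly independent.

linearly independent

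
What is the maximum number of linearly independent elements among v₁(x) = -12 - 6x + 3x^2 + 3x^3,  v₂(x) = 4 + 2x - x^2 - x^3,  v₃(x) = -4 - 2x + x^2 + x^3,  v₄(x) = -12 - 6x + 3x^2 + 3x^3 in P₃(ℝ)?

Use coordinates relative to {1, x, …, x^3}.
Apply Gaussian elimination to the matrix whose rows are v₁, v₂, v₃, v₄.
Exactly 1 pivot survives; hence the rank is 1.

1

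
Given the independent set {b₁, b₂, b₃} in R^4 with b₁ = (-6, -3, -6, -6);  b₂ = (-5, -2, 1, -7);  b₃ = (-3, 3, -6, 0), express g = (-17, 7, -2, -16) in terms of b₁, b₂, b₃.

g = -2b₁ + 4b₂ + 3b₃

Write g = c₁b₁ + … + c₃b₃ and equate components.
Row-reducing the augmented matrix gives the unique coefficients (c₁, c₂, c₃) = (-2, 4, 3).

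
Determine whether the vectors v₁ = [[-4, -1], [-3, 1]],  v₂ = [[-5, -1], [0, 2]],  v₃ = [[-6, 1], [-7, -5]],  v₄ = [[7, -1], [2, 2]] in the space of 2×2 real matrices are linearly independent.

Take coordinates with respect to the standard basis {E₁₁, E₁₂, E₂₁, E₂₂}.
The matrix [v₁|v₂|v₃|v₄] has determinant -52.
A nonzero determinant means the columns are linearly independent.

linearly independent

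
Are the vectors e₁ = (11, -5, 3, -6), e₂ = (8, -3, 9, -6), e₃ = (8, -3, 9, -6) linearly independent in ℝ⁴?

linearly dependent

Row-reduce the matrix whose columns are e₁, e₂, e₃.
The reduction yields 2 nonzero rows, so the rank is 2.
Since rank 2 < 3, the set is linearly dependent.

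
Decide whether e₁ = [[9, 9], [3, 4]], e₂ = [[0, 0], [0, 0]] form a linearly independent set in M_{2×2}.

linearly dependent

Take coordinates with respect to the standard basis {E₁₁, E₁₂, E₂₁, E₂₂}.
One of the vectors is the zero vector, so the set is linearly dependent.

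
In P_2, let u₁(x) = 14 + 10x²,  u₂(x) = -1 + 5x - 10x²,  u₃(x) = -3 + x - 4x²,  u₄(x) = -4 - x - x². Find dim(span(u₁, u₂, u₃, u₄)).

Represent each element by its coordinate vector in ℝ³.
Apply Gaussian elimination to the matrix whose rows are u₁, u₂, u₃, u₄.
There are 2 pivot columns, so rank = 2.
(With 4 elements in a 3-dimensional space the rank is at most 3.)

2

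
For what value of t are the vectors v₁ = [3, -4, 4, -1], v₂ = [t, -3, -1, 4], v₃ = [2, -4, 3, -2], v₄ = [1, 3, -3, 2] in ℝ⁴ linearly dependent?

The vectors are dependent exactly when the determinant of the matrix with rows v₁, v₂, v₃, v₄ vanishes.
The determinant works out to 105 - 5*t.
Solving 105 - 5*t = 0 yields t = 21.

t = 21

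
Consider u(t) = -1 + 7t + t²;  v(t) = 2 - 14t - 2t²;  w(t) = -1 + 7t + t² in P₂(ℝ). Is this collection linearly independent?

Take coordinates with respect to the standard basis {1, t, t²}.
Two of the vectors are equal, giving an immediate dependence.

linearly dependent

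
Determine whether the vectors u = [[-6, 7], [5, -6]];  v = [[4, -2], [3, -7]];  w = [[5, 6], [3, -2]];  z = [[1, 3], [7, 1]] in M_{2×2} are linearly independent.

linearly independent

Write each element as a coordinate vector in ℝ⁴ using {E₁₁, E₁₂, E₂₁, E₂₂}.
Form the 4×4 matrix with these as columns; its determinant is 4378.
A nonzero determinant means the columns are linearly independent.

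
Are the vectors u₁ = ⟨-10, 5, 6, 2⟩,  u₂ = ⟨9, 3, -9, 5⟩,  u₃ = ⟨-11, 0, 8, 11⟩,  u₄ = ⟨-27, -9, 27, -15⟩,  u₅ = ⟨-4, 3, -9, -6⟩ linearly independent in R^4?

linearly dependent

There are 5 vectors in a 4-dimensional space, so they cannot be linearly independent.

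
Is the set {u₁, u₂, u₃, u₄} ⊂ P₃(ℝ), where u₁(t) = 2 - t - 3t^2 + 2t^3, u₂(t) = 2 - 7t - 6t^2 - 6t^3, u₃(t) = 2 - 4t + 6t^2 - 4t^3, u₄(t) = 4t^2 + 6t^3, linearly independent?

linearly independent

Take coordinates with respect to the standard basis {1, t, …, t^3}.
Form the 4×4 matrix with these as columns; its determinant is -852.
A nonzero determinant means the columns are linearly independent.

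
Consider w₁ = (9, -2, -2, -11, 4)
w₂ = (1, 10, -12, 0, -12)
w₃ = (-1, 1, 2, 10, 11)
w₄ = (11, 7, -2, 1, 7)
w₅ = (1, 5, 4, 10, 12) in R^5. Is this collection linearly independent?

Form the 5×5 matrix with these as columns; its determinant is -46162.
A nonzero determinant means the columns are linearly independent.

linearly independent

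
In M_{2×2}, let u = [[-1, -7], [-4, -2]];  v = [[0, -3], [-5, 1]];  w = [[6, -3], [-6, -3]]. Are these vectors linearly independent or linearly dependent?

Write each element as a coordinate vector in ℝ⁴ using {E₁₁, E₁₂, E₂₁, E₂₂}.
Row-reduce the matrix whose columns are u, v, w.
The reduction yields 3 nonzero rows, so the rank is 3.
Since rank = 3 (the number of vectors), the set is linearly independent.

linearly independent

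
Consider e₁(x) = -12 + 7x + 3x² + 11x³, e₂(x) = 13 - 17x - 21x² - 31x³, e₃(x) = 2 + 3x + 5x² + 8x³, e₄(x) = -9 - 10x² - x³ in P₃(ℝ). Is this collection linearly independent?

Write each element as a coordinate vector in ℝ⁴ using {1, x, …, x³}.
Row-reduce the matrix whose columns are e₁, e₂, e₃, e₄.
The reduction yields 3 nonzero rows, so the rank is 3.
Since rank 3 < 4, the set is linearly dependent.

linearly dependent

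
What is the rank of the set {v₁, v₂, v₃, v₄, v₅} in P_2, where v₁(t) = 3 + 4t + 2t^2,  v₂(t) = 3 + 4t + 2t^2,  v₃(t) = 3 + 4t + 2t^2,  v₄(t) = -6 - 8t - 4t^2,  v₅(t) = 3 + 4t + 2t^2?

rank 1

Pass to coordinate vectors with respect to the basis {1, t, t^2}.
Put the 3×5 matrix [v₁|v₂|v₃|v₄|v₅] into echelon form.
The echelon form has 1 nonzero row, so the rank is 1.
(With 5 elements in a 3-dimensional space the rank is at most 3.)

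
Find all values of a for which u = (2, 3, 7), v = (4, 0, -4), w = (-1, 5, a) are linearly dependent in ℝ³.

The vectors are dependent exactly when the determinant of the matrix with rows u, v, w vanishes.
Expanding, det = 192 - 12*a.
Setting this to zero gives a = 16.

a = 16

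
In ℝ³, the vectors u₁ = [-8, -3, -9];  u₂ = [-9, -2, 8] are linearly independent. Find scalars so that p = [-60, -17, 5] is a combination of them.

Write p = c₁u₁ + c₂u₂ and equate components.
The system has the unique solution (c₁, c₂) = (3, 4).

p = 3u₁ + 4u₂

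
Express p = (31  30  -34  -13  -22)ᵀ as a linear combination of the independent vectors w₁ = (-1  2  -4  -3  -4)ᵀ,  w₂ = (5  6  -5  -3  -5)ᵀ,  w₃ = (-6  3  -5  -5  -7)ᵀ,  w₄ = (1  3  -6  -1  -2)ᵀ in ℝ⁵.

p = 3w₁ + 4w₂ - 2w₃ + 2w₄

Write p = α₁w₁ + … + α₄w₄ and equate components.
The system has the unique solution (α₁, …, α₄) = (3, 4, -2, 2).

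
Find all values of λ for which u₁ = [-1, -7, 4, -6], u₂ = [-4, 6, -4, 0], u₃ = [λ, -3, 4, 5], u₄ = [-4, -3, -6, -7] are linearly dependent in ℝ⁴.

Dependence holds iff the 4×4 matrix [u₁ u₂ u₃ u₄] is singular.
Expanding, det = 260*λ - 1716.
This vanishes exactly when λ = 33/5.

λ = 33/5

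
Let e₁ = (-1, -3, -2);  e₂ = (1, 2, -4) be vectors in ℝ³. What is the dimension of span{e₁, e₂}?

2

Put the 3×2 matrix [e₁|e₂] into echelon form.
Exactly 2 pivots survive; hence the rank is 2.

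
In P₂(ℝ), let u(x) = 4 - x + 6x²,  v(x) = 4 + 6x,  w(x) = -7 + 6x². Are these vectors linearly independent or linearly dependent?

linearly independent

Take coordinates with respect to the standard basis {1, x, x²}.
Form the 3×3 matrix with these as columns; its determinant is 420.
A nonzero determinant means the columns are linearly independent.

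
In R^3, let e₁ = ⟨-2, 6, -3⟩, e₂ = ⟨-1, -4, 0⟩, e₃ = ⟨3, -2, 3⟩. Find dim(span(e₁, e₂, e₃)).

dim = 2

Form the matrix with e₁, e₂, e₃ as columns and reduce.
Exactly 2 pivots survive; hence the rank is 2.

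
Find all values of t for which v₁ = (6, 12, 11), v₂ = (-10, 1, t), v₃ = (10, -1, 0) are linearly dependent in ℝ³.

Place the vectors as rows of a 3×3 matrix; dependence ⇔ determinant zero.
Expanding, det = 126*t.
This vanishes exactly when t = 0.

t = 0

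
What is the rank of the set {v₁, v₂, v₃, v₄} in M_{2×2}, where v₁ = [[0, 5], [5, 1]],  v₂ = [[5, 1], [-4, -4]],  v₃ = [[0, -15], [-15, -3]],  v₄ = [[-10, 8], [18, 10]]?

Represent each element by its coordinate vector in ℝ⁴.
Put the 4×4 matrix [v₁|v₂|v₃|v₄] into echelon form.
There are 2 pivot columns, so rank = 2.

rank 2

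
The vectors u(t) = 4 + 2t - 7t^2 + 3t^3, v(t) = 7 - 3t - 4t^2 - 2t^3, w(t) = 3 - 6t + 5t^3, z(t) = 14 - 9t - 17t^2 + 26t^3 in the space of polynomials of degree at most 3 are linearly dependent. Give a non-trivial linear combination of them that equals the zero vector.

3u - v + 3w - z = 0

Pass to coordinate vectors relative to the basis {1, t, …, t^3}.
Row-reduce the matrix with u, v, w, z as columns; the null space gives the coefficients.
The free variable yields coefficients (3, -1, 3, -1) (any nonzero multiple also works).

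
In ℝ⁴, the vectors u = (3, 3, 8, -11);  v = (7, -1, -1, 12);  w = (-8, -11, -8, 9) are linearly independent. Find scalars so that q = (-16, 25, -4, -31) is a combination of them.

q = -4u - 4v - 3w

Since u, v, w are independent, the coefficients expressing q are uniquely determined by a linear system.
The system has the unique solution (α₁, α₂, α₃) = (-4, -4, -3).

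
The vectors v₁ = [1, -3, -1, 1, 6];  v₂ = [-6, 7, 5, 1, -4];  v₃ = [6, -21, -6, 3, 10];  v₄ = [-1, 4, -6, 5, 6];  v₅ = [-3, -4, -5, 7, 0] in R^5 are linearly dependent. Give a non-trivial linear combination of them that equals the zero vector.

Row-reduce the matrix with v₁, v₂, v₃, v₄, v₅ as columns; the null space gives the coefficients.
The free variable yields coefficients (2, -1, -1, -1, 1) (any nonzero multiple also works).

2v₁ - v₂ - v₃ - v₄ + v₅ = 0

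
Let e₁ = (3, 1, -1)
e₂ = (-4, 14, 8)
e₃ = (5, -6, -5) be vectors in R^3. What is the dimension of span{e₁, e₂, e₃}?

Put the 3×3 matrix [e₁|e₂|e₃] into echelon form.
There are 2 pivot columns, so rank = 2.

2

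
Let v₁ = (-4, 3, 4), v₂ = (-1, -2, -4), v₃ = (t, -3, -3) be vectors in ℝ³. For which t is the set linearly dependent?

The vectors are dependent exactly when the determinant of the matrix with rows v₁, v₂, v₃ vanishes.
The determinant works out to 27 - 4*t.
Setting this to zero gives t = 27/4.

t = 27/4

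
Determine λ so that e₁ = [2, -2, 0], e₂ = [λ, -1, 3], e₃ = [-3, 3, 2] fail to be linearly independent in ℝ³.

Dependence holds iff the 3×3 matrix [e₁ e₂ e₃] is singular.
Expanding, det = 4*λ - 4.
Solving 4*λ - 4 = 0 yields λ = 1.

λ = 1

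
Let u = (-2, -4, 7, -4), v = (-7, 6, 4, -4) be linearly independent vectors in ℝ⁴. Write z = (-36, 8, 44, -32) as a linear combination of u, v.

z = 4u + 4v

Since u, v are independent, the coefficients expressing z are uniquely determined by a linear system.
Row-reducing the augmented matrix gives the unique coefficients (α₁, α₂) = (4, 4).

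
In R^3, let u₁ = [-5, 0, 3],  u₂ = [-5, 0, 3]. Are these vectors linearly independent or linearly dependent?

linearly dependent

Two of the vectors are equal, giving an immediate dependence.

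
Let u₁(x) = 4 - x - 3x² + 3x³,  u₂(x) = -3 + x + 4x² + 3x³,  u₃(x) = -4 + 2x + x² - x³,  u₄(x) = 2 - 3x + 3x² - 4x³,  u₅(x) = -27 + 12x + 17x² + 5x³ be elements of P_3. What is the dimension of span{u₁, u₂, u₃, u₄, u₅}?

Pass to coordinate vectors with respect to the basis {1, x, …, x³}.
Form the matrix with u₁, u₂, u₃, u₄, u₅ as columns and reduce.
Exactly 4 pivots survive; hence the rank is 4.
(With 5 elements in a 4-dimensional space the rank is at most 4.)

4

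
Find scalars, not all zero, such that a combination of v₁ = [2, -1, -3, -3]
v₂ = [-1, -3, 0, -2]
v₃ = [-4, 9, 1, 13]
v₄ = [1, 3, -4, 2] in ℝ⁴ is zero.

Row-reduce the matrix with v₁, v₂, v₃, v₄ as columns; the null space gives the coefficients.
A generator of the null space is (3, 0, 1, -2).

3v₁ + v₃ - 2v₄ = 0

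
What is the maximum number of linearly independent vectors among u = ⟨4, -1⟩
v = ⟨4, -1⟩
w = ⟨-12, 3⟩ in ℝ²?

1

Row-reduce the 3×2 matrix with these as rows.
Reduction leaves 1 leading entry, giving rank 1.
(With 3 elements in a 2-dimensional space the rank is at most 2.)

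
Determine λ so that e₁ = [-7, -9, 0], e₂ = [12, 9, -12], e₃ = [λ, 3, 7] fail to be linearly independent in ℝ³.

λ = -7/12

The vectors are dependent exactly when the determinant of the matrix with rows e₁, e₂, e₃ vanishes.
Cofactor expansion gives det = 108*λ + 63.
Solving 108*λ + 63 = 0 yields λ = -7/12.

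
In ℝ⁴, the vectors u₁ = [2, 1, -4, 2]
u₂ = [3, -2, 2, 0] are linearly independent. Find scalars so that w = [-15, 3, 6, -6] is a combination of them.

w = -3u₁ - 3u₂

Solve the system with u₁, u₂ as columns and w as the right-hand side.
The system has the unique solution (c₁, c₂) = (-3, -3).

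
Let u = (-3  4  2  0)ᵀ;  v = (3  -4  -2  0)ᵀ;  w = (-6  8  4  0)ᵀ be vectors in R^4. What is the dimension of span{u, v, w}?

dim = 1

Form the matrix with u, v, w as columns and reduce.
Reduction leaves 1 leading entry, giving rank 1.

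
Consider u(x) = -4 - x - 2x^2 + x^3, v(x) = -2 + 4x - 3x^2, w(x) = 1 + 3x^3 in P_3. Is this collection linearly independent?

linearly independent

Write each element as a coordinate vector in ℝ⁴ using {1, x, …, x^3}.
Row-reduce the matrix whose columns are u, v, w.
The reduction yields 3 nonzero rows, so the rank is 3.
Since rank = 3 (the number of vectors), the set is linearly independent.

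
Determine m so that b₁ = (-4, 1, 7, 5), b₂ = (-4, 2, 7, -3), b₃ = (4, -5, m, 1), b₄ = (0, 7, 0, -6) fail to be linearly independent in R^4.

m = -7

The vectors are dependent exactly when the determinant of the matrix with rows b₁, b₂, b₃, b₄ vanishes.
The determinant works out to -200*m - 1400.
Solving -200*m - 1400 = 0 yields m = -7.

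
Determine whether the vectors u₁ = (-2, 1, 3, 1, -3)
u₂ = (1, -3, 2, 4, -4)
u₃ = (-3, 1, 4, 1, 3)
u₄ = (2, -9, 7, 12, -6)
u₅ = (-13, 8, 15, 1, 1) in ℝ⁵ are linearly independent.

Row-reduce the matrix whose columns are u₁, u₂, u₃, u₄, u₅.
The reduction yields 3 nonzero rows, so the rank is 3.
Since rank 3 < 5, the set is linearly dependent.

linearly dependent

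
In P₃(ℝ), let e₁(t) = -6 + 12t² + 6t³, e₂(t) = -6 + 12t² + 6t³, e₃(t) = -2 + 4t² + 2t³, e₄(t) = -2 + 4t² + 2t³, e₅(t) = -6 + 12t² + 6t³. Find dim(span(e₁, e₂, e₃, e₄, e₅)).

Represent each element by its coordinate vector in ℝ⁴.
Row-reduce the 5×4 matrix with these as rows.
The echelon form has 1 nonzero row, so the rank is 1.
(With 5 elements in a 4-dimensional space the rank is at most 4.)

1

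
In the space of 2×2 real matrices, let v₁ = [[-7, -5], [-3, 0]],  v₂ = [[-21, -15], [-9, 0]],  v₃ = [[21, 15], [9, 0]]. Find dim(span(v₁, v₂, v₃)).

Pass to coordinate vectors with respect to the basis {E₁₁, E₁₂, E₂₁, E₂₂}.
Row-reduce the 3×4 matrix with these as rows.
Reduction leaves 1 leading entry, giving rank 1.

dim = 1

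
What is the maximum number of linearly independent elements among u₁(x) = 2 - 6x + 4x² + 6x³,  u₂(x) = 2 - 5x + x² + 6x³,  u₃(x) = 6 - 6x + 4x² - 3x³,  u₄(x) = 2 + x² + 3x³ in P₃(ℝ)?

Represent each element by its coordinate vector in ℝ⁴.
Put the 4×4 matrix [u₁|u₂|u₃|u₄] into echelon form.
There are 4 pivot columns, so rank = 4.

4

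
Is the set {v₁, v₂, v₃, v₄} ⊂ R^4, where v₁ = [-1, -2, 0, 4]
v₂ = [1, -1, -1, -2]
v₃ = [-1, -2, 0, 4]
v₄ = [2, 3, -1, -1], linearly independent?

Two of the vectors are equal, giving an immediate dependence.

linearly dependent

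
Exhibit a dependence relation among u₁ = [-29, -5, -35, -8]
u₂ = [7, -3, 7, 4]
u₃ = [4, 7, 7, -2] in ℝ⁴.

u₁ + 3u₂ + 2u₃ = 0

Set up α₁u₁ + … + α₃u₃ = 0 and solve the homogeneous system.
One solution (up to scaling) is (1, 3, 2).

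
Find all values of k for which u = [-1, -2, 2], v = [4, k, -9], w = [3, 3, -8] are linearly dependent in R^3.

k = 13/2

Dependence holds iff the 3×3 matrix [u v w] is singular.
Expanding, det = 2*k - 13.
Solving 2*k - 13 = 0 yields k = 13/2.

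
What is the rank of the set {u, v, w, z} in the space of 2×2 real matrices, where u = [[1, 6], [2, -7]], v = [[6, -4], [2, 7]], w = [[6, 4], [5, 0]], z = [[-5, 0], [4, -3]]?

rank 4

Pass to coordinate vectors with respect to the basis {E₁₁, E₁₂, E₂₁, E₂₂}.
Apply Gaussian elimination to the matrix whose rows are u, v, w, z.
The echelon form has 4 nonzero rows, so the rank is 4.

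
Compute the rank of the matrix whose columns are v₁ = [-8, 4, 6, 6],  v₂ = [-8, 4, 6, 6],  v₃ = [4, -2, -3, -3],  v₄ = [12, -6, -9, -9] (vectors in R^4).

rank 1

Put the 4×4 matrix [v₁|v₂|v₃|v₄] into echelon form.
There is 1 pivot column, so rank = 1.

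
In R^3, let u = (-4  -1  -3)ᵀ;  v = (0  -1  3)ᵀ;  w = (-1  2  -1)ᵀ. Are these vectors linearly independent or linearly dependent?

Row-reduce the matrix whose columns are u, v, w.
The reduction yields 3 nonzero rows, so the rank is 3.
Since rank = 3 (the number of vectors), the set is linearly independent.

linearly independent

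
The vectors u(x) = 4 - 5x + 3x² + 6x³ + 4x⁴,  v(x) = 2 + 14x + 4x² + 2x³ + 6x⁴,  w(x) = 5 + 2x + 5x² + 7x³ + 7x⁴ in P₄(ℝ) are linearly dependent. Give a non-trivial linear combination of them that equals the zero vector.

Pass to coordinate vectors relative to the basis {1, x, …, x⁴}.
Write the vectors as columns of a matrix and find a nonzero vector in its null space.
The free variable yields coefficients (2, 1, -2) (any nonzero multiple also works).

2u + v - 2w = 0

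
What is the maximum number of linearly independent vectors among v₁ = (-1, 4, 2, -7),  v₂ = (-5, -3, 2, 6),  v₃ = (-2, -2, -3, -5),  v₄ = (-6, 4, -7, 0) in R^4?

4

Put the 4×4 matrix [v₁|v₂|v₃|v₄] into echelon form.
There are 4 pivot columns, so rank = 4.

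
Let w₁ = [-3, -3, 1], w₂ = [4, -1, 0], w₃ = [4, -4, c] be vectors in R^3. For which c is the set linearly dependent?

c = 4/5

The set is linearly dependent precisely when det[w₁; w₂; w₃] = 0.
Expanding, det = 15*c - 12.
Setting this to zero gives c = 4/5.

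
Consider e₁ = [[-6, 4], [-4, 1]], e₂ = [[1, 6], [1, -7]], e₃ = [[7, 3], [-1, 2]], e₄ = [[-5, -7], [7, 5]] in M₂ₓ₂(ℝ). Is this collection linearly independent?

Take coordinates with respect to the standard basis {E₁₁, E₁₂, E₂₁, E₂₂}.
Form the 4×4 matrix with these as columns; its determinant is 3230.
A nonzero determinant means the columns are linearly independent.

linearly independent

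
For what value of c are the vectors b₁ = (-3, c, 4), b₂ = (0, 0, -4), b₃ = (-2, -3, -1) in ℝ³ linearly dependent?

c = -9/2

The set is linearly dependent precisely when det[b₁; b₂; b₃] = 0.
Cofactor expansion gives det = 8*c + 36.
Solving 8*c + 36 = 0 yields c = -9/2.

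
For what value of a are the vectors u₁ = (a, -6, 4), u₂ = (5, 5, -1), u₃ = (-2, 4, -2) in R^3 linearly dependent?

a = 8

The vectors are dependent exactly when the determinant of the matrix with rows u₁, u₂, u₃ vanishes.
The determinant works out to 48 - 6*a.
This vanishes exactly when a = 8.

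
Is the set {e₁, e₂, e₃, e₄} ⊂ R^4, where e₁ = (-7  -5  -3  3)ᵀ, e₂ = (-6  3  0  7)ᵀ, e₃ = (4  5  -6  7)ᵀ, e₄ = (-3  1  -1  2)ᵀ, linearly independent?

linearly independent

Place the vectors as rows of a 4×4 matrix and reduce to echelon form.
The reduction yields 4 nonzero rows, so the rank is 4.
Since rank = 4 (the number of vectors), the set is linearly independent.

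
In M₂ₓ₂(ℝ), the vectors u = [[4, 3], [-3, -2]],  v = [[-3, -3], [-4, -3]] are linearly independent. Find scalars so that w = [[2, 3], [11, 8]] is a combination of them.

Work in coordinates with respect to the standard basis {E₁₁, E₁₂, E₂₁, E₂₂}.
Write w = c₁u + c₂v and equate components.
Back-substitution yields (c₁, c₂) = (-1, -2).

w = -u - 2v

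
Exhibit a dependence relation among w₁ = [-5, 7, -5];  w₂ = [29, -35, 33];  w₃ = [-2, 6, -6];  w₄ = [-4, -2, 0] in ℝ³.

3w₁ + w₂ + 3w₃ + 2w₄ = 0

Solve the homogeneous system with w₁, w₂, w₃, w₄ as columns by row-reducing the coefficient matrix.
A generator of the null space is (3, 1, 3, 2).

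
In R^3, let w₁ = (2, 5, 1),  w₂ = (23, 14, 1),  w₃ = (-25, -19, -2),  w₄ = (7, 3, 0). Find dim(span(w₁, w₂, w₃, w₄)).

Put the 3×4 matrix [w₁|w₂|w₃|w₄] into echelon form.
The echelon form has 2 nonzero rows, so the rank is 2.
(With 4 elements in a 3-dimensional space the rank is at most 3.)

2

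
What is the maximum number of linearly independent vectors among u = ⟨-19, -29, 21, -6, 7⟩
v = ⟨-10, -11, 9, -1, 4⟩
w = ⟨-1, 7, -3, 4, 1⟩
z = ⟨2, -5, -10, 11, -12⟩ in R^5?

3

Row-reduce the 4×5 matrix with these as rows.
Exactly 3 pivots survive; hence the rank is 3.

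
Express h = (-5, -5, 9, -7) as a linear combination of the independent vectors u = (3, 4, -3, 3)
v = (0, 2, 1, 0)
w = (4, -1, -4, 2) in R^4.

Write h = a₁u + … + a₃w and equate components.
Row-reducing the augmented matrix gives the unique coefficients (a₁, a₂, a₃) = (-3, 4, 1).

h = -3u + 4v + w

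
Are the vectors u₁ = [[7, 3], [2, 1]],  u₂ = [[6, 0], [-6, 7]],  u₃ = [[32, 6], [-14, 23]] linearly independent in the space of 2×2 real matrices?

linearly dependent

Write each element as a coordinate vector in ℝ⁴ using {E₁₁, E₁₂, E₂₁, E₂₂}.
Place the vectors as rows of a 3×4 matrix and reduce to echelon form.
The reduction yields 2 nonzero rows, so the rank is 2.
Since rank 2 < 3, the set is linearly dependent.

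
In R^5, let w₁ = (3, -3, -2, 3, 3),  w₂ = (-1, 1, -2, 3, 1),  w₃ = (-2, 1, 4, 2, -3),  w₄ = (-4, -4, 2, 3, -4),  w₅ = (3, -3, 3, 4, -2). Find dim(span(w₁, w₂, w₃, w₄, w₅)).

Apply Gaussian elimination to the matrix whose rows are w₁, w₂, w₃, w₄, w₅.
There are 5 pivot columns, so rank = 5.

dim = 5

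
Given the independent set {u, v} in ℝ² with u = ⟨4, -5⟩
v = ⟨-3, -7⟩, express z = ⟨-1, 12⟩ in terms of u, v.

z = -u - v

Solve the system with u, v as columns and z as the right-hand side.
The system has the unique solution (a₁, a₂) = (-1, -1).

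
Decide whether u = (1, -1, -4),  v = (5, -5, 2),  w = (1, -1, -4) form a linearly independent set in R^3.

Place the vectors as rows of a 3×3 matrix and reduce to echelon form.
The reduction yields 2 nonzero rows, so the rank is 2.
Since rank 2 < 3, the set is linearly dependent.
Indeed u - w = 0.

linearly dependent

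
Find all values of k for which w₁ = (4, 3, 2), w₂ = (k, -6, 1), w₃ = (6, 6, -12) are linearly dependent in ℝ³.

Dependence holds iff the 3×3 matrix [w₁ w₂ w₃] is singular.
Expanding, det = 48*k + 354.
This vanishes exactly when k = -59/8.

k = -59/8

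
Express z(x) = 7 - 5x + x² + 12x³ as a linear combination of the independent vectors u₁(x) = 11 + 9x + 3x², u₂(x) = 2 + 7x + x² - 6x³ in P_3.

z = u₁ - 2u₂

Identify each element with its coordinate vector in ℝ⁴ via {1, x, …, x³}.
Since u₁, u₂ are independent, the coefficients expressing z are uniquely determined by a linear system.
Back-substitution yields (α₁, α₂) = (1, -2).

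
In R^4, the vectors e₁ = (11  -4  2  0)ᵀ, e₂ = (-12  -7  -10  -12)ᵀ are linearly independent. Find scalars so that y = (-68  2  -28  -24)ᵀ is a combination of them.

y = -4e₁ + 2e₂

Write y = a₁e₁ + a₂e₂ and equate components.
Back-substitution yields (a₁, a₂) = (-4, 2).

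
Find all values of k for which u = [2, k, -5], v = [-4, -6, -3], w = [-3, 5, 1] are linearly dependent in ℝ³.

Dependence holds iff the 3×3 matrix [u v w] is singular.
The determinant works out to 13*k + 208.
This vanishes exactly when k = -16.

k = -16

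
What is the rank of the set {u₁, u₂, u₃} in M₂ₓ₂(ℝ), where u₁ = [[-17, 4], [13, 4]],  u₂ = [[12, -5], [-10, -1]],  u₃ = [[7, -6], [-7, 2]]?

2

Pass to coordinate vectors with respect to the basis {E₁₁, E₁₂, E₂₁, E₂₂}.
Apply Gaussian elimination to the matrix whose rows are u₁, u₂, u₃.
Reduction leaves 2 leading entries, giving rank 2.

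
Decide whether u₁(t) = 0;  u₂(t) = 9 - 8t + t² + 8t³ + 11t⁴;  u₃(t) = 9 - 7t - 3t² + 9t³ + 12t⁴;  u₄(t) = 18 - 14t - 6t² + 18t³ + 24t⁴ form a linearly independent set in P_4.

linearly dependent

Take coordinates with respect to the standard basis {1, t, …, t⁴}.
One of the vectors is the zero vector, so the set is linearly dependent.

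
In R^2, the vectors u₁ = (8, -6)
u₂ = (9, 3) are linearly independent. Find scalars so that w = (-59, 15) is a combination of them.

Write w = c₁u₁ + c₂u₂ and equate components.
The system has the unique solution (c₁, c₂) = (-4, -3).

w = -4u₁ - 3u₂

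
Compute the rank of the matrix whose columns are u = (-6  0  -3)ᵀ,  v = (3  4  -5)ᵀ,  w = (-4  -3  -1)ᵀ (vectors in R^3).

rank 3

Form the matrix with u, v, w as columns and reduce.
Exactly 3 pivots survive; hence the rank is 3.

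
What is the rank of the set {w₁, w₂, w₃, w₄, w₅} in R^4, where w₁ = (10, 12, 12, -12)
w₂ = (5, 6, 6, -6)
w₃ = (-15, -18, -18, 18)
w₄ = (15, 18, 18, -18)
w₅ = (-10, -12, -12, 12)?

rank 1

Apply Gaussian elimination to the matrix whose rows are w₁, w₂, w₃, w₄, w₅.
The echelon form has 1 nonzero row, so the rank is 1.
(With 5 elements in a 4-dimensional space the rank is at most 4.)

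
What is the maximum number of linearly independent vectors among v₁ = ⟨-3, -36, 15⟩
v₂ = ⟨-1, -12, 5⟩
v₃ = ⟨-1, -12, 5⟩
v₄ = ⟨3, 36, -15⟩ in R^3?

1

Row-reduce the 4×3 matrix with these as rows.
Reduction leaves 1 leading entry, giving rank 1.
(With 4 elements in a 3-dimensional space the rank is at most 3.)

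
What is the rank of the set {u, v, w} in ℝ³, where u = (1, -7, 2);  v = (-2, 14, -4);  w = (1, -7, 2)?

1

Form the matrix with u, v, w as columns and reduce.
The echelon form has 1 nonzero row, so the rank is 1.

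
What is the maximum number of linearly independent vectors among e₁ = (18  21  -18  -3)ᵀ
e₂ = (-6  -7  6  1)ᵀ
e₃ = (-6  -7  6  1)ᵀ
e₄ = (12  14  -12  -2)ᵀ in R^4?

1

Row-reduce the 4×4 matrix with these as rows.
The echelon form has 1 nonzero row, so the rank is 1.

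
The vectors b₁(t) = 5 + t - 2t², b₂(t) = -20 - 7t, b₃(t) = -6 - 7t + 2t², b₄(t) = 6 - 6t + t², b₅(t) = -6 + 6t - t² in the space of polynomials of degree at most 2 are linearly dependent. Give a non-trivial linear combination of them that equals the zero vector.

Take coordinates with respect to {1, t, t²}.
Solve the homogeneous system with b₁, b₂, b₃, b₄, b₅ as columns by row-reducing the coefficient matrix.
A generator of the null space is (2, -1, 3, -2, 0).

2b₁ - b₂ + 3b₃ - 2b₄ = 0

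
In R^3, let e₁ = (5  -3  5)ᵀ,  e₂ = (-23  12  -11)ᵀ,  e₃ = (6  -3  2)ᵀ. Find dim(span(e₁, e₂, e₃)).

2

Form the matrix with e₁, e₂, e₃ as columns and reduce.
Exactly 2 pivots survive; hence the rank is 2.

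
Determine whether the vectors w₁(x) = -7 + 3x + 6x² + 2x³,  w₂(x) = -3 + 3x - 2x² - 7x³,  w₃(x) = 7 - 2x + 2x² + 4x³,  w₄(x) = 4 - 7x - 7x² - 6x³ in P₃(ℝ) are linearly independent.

Write each element as a coordinate vector in ℝ⁴ using {1, x, …, x³}.
The matrix [w₁|w₂|w₃|w₄] has determinant 1479.
A nonzero determinant means the columns are linearly independent.

linearly independent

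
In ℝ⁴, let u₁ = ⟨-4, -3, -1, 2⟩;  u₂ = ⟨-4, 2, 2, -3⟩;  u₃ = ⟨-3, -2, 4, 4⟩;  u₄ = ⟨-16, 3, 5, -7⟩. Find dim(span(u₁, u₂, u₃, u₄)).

dim = 3

Put the 4×4 matrix [u₁|u₂|u₃|u₄] into echelon form.
Reduction leaves 3 leading entries, giving rank 3.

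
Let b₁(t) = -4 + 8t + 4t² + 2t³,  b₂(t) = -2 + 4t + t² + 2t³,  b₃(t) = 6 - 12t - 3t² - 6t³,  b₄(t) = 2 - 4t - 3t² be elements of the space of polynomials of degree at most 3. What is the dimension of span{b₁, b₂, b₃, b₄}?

Pass to coordinate vectors with respect to the basis {1, t, …, t³}.
Row-reduce the 4×4 matrix with these as rows.
There are 2 pivot columns, so rank = 2.

2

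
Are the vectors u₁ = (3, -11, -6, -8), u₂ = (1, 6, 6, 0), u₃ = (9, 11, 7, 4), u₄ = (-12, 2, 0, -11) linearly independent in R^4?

linearly independent

Row-reduce the matrix whose columns are u₁, u₂, u₃, u₄.
The reduction yields 4 nonzero rows, so the rank is 4.
Since rank = 4 (the number of vectors), the set is linearly independent.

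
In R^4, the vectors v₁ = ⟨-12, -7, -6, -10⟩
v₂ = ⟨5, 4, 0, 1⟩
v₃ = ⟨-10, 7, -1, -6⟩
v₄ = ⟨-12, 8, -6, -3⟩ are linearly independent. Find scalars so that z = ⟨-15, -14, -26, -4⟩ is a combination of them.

Write z = c₁v₁ + … + c₄v₄ and equate components.
Row-reducing the augmented matrix gives the unique coefficients (c₁, …, c₄) = (2, 1, -4, 3).

z = 2v₁ + v₂ - 4v₃ + 3v₄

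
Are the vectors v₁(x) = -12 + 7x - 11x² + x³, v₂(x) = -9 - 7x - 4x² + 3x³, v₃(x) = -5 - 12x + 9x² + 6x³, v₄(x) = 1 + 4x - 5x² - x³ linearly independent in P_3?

linearly independent

Take coordinates with respect to the standard basis {1, x, …, x³}.
Form the 4×4 matrix with these as columns; its determinant is 1716.
A nonzero determinant means the columns are linearly independent.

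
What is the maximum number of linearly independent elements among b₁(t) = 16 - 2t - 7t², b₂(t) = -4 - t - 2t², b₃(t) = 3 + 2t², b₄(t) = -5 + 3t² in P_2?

Represent each element by its coordinate vector in ℝ³.
Form the matrix with b₁, b₂, b₃, b₄ as columns and reduce.
Reduction leaves 3 leading entries, giving rank 3.
(With 4 elements in a 3-dimensional space the rank is at most 3.)

3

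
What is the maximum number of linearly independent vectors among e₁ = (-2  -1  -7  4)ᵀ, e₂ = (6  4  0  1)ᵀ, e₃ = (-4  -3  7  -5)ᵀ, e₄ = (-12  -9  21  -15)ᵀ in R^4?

Put the 4×4 matrix [e₁|e₂|e₃|e₄] into echelon form.
Exactly 2 pivots survive; hence the rank is 2.

2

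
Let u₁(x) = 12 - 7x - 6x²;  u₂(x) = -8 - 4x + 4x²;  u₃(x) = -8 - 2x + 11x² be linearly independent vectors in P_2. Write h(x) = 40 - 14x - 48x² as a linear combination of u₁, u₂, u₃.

h = 2u₁ + 2u₂ - 4u₃

Take coordinate vectors relative to {1, x, x²}.
Since u₁, u₂, u₃ are independent, the coefficients expressing h are uniquely determined by a linear system.
The system has the unique solution (c₁, c₂, c₃) = (2, 2, -4).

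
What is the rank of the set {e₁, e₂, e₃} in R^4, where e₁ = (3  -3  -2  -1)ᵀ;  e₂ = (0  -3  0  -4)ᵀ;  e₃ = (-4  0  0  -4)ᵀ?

Form the matrix with e₁, e₂, e₃ as columns and reduce.
The echelon form has 3 nonzero rows, so the rank is 3.

3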